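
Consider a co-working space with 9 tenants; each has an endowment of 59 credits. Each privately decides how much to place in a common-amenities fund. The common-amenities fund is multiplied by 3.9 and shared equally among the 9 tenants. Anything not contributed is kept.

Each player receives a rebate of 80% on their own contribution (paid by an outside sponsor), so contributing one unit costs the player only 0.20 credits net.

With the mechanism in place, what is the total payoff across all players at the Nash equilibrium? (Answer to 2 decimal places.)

2495.70 credits

With the mechanism, a contributed unit returns (3.9/9) / 0.20 = 2.1667 per unit of net cost to the contributor — now above 1 — so contributing fully is weakly dominant for every player.
At the Nash equilibrium everyone contributes 59. Group total payoff = 9 × (59 × 0.80 + 3.9 × 59) = 2495.70.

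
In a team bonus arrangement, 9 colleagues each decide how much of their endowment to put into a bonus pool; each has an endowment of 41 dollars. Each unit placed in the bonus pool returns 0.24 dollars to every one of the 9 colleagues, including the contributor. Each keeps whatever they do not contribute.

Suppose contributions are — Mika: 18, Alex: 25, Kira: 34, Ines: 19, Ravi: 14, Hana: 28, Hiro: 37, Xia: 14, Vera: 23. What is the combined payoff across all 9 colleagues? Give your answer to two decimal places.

614.92 dollars

Total contributed: 18 + 25 + 34 + 19 + 14 + 28 + 37 + 14 + 23 = 212; total kept: 9 × 41 − 212 = 157.
The bonus pool pays out 0.24 × 9 × 212 = 457.92 in aggregate.
Group total = 157 + 457.92 = 614.92.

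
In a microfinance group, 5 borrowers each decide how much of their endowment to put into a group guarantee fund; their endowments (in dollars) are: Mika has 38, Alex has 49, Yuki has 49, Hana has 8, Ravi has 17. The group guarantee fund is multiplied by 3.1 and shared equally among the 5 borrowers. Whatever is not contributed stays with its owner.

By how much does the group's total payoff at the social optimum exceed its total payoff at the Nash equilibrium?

338.10 dollars

The private return per contributed unit is 3.1/5 = 0.6200 < 1 for every player regardless of endowment, so the Nash equilibrium is zero contribution and the group total is Σ E_j = 38 + 49 + 49 + 8 + 17 = 161.
Each contributed unit returns 3.100 to the group, so the social optimum is full contribution by everyone: group total = 3.100 × 161 = 499.10.
Efficiency loss = (3.100 − 1) × 161 = 338.10.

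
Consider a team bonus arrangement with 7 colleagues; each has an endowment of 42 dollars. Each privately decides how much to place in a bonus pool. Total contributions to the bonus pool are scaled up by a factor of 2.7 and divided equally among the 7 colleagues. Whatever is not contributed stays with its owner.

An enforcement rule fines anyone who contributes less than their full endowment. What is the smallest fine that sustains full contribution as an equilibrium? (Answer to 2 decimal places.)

25.80 dollars

Given the others contribute fully, the best deviation is to contribute 0 (any partial contribution still incurs the fine and gives up units whose private return 0.3857 is below 1).
Deviating from 42 to 0 saves 42 dollars but forfeits the deviator's share of the drop in the bonus pool: 2.7/7 × 42 = 16.20.
So the deviation gain is 42 − 16.20 = 25.80, and the fine must be at least 25.80 dollars to wipe it out.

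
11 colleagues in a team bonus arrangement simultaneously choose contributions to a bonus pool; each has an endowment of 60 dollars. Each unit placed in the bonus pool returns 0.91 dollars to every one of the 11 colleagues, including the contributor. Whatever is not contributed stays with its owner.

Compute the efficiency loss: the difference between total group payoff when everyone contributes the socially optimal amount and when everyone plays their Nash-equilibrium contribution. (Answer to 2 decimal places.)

5946.60 dollars

The private return per contributed unit is 0.91 < 1, so contributing 0 is dominant for every player. At the Nash equilibrium everyone keeps their 60, and the group total is 11 × 60 = 660.
Each contributed unit returns 10.010 to the group as a whole (0.91 to each of 11 players), which exceeds 1, so the social optimum is full contribution: group total = 10.010 × 660 = 6606.60.
Efficiency loss = 6606.60 − 660 = 5946.60.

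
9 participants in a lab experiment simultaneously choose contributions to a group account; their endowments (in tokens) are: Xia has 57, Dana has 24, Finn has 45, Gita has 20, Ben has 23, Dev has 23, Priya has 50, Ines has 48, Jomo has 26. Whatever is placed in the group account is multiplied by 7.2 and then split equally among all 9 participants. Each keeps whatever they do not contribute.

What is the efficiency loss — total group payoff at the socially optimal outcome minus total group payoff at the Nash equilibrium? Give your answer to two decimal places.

1959.20 tokens

The private return per contributed unit is 7.2/9 = 0.8000 < 1 for every player regardless of endowment, so the Nash equilibrium is zero contribution and the group total is Σ E_j = 57 + 24 + 45 + 20 + 23 + 23 + 50 + 48 + 26 = 316.
Each contributed unit returns 7.200 to the group, so the social optimum is full contribution by everyone: group total = 7.200 × 316 = 2275.20.
Efficiency loss = (7.200 − 1) × 316 = 1959.20.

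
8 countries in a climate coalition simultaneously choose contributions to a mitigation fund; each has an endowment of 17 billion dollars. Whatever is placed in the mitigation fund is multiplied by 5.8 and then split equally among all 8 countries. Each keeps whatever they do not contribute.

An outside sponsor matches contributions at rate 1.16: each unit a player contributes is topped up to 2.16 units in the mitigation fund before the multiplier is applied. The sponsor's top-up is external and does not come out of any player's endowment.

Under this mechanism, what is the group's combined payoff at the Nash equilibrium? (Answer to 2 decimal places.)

The effective private return per unit is now 5.8 × 2.16 / 8 = 1.5660 > 1, so every player's dominant strategy flips to full contribution.
So the Nash equilibrium is full contribution by all 8; the group earns 5.8 × 2.16 × 136 = 1703.81.

1703.81 billion dollars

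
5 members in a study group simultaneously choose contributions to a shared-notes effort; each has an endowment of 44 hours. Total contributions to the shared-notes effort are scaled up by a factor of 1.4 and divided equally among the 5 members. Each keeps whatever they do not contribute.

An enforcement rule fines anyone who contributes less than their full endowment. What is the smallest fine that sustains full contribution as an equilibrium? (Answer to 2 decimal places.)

Given the others contribute fully, the best deviation is to contribute 0 (any partial contribution still incurs the fine and gives up units whose private return 0.2800 is below 1).
Deviating from 44 to 0 saves 44 hours but forfeits the deviator's share of the drop in the shared-notes effort: 1.4/5 × 44 = 12.32.
So the deviation gain is 44 − 12.32 = 31.68, and the fine must be at least 31.68 hours to wipe it out.

31.68 hours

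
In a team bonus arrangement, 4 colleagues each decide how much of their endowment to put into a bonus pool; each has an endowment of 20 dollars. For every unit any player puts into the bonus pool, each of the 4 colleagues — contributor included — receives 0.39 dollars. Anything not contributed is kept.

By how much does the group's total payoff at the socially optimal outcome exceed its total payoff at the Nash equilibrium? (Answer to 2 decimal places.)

44.80 dollars

The private return per contributed unit is 0.39 < 1, so contributing 0 is dominant for every player. At the Nash equilibrium everyone keeps their 20, and the group total is 4 × 20 = 80.
Each contributed unit returns 1.560 to the group as a whole (0.39 to each of 4 players), which exceeds 1, so the social optimum is full contribution: group total = 1.560 × 80 = 124.80.
Efficiency loss = 124.80 − 80 = 44.80.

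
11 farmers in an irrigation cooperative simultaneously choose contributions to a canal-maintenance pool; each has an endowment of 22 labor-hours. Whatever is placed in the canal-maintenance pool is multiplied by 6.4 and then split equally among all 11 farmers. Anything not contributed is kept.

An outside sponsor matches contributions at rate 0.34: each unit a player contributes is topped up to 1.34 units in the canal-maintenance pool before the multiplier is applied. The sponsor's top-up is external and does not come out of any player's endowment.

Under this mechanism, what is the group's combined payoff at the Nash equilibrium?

With the mechanism, a contributed unit returns 6.4 × 1.34 / 11 = 0.7796 per unit of net cost — still below 1 — so contributing 0 remains dominant for every player.
At the Nash equilibrium no one contributes; group total payoff = 11 × 22 = 242.

242.00 labor-hours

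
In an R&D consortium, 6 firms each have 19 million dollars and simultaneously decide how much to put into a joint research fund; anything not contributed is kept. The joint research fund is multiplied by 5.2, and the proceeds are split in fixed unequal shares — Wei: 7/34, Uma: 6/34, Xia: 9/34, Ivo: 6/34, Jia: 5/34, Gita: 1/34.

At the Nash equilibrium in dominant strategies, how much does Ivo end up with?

53.87 million dollars

Player j's private return per contributed unit is 5.2 × (j's share). Contributing is weakly dominant for j when that share is at least 1/5.2 = 0.1923, and contributing 0 is dominant otherwise.
Wei and Xia are above the threshold, contributing 19 each; the remaining 4 contribute 0. Total contributed: 38.
Ivo keeps 19 and receives 5.2 × 38 × 6/34 = 34.87 from the joint research fund, for a payoff of 53.87.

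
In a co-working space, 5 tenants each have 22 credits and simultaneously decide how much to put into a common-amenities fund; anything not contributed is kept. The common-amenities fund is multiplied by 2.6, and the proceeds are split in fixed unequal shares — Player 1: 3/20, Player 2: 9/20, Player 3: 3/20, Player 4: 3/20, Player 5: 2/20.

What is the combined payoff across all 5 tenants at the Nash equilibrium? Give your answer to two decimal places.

145.20 credits

For player j, contributing a unit is worthwhile iff 2.6 × (j's share) ≥ 1, i.e. iff j's share is at least 0.3846.
The only share above 0.3846 is Player 2's 9/20, contributing 22; the remaining 4 contribute 0. Total contributed: 22.
The common-amenities fund pays out 2.6 × 22 = 57.20 in total (split across the unequal shares, but the aggregate is all that matters for the group sum).
The 4 free-riders keep 22 each, adding 88. Group total = 88 + 57.20 = 145.20.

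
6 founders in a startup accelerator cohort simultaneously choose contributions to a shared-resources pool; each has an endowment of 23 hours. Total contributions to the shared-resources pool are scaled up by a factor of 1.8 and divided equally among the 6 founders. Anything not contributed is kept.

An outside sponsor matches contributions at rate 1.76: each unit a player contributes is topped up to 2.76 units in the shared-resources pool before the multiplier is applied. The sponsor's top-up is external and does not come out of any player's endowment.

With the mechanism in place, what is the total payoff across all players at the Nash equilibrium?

Even with the mechanism, each unit contributed returns only 1.8 × 2.76 / 6 = 0.8280 per unit of net cost, so contributing nothing is still dominant.
Everyone keeps their endowment and the group total is 6 × 23 = 138.

138.00 hours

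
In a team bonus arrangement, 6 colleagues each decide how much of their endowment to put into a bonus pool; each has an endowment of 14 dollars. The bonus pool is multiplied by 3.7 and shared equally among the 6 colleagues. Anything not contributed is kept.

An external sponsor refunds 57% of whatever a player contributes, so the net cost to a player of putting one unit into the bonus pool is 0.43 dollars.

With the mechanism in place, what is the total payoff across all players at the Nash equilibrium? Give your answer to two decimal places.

358.68 dollars

Under the mechanism each unit contributed yields (3.7/6) / 0.43 = 1.4341 back to its contributor per unit of net cost, which exceeds 1, making full contribution the dominant choice for everyone.
So the Nash equilibrium is full contribution by all 6; the group earns 6 × (14 × 0.57 + 3.7 × 14) = 358.68.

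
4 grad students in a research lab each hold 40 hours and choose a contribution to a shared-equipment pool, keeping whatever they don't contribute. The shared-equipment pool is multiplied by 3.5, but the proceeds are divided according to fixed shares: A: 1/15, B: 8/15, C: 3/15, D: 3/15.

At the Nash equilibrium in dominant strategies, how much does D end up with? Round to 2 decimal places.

Each unit j contributes comes back to j as 3.5 × (j's share), so j prefers to contribute only if that share exceeds 1/3.5 = 0.2857; otherwise keeping the unit dominates.
The only share above 0.2857 is B's 8/15, contributing 40; the remaining 3 contribute 0. Total contributed: 40.
D keeps 40 and receives 3.5 × 40 × 3/15 = 28.00 from the shared-equipment pool, for a payoff of 68.00.

68.00 hours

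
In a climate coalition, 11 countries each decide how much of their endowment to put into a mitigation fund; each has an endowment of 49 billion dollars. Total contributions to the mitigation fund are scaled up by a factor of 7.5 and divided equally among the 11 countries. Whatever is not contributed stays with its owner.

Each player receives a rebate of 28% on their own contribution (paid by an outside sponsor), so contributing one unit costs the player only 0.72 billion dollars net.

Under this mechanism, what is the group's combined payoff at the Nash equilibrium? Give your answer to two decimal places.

539.00 billion dollars

The effective private return is (7.5/11) / 0.72 = 0.9470, which is still under 1, so the mechanism doesn't change anyone's dominant strategy: zero contribution.
Everyone keeps their endowment and the group total is 11 × 49 = 539.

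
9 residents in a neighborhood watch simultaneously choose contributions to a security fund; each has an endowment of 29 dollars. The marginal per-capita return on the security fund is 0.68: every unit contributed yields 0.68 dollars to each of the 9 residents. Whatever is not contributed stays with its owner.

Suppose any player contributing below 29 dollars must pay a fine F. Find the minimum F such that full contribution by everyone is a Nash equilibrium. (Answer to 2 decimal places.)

Given the others contribute fully, the best deviation is to contribute 0 (any partial contribution still incurs the fine and gives up units whose private return 0.68 is below 1).
Deviating from 29 to 0 saves 29 dollars but forfeits the deviator's share of the drop in the security fund: 0.68 × 29 = 19.72.
So the deviation gain is 29 − 19.72 = 9.28, and the fine must be at least 9.28 dollars to wipe it out.

9.28 dollars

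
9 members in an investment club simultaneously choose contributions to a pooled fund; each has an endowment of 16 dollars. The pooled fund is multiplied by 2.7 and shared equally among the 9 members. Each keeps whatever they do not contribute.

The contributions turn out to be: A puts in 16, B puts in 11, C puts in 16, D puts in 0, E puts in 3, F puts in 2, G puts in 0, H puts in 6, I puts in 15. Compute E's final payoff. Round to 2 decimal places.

33.70 dollars

Total contributed: 16 + 11 + 16 + 0 + 3 + 2 + 0 + 6 + 15 = 69.
Each receives 2.7 × 69 / 9 = 20.70 from the pooled fund.
E keeps 16 − 3 = 13, so E's payoff is 13 + 20.70 = 33.70.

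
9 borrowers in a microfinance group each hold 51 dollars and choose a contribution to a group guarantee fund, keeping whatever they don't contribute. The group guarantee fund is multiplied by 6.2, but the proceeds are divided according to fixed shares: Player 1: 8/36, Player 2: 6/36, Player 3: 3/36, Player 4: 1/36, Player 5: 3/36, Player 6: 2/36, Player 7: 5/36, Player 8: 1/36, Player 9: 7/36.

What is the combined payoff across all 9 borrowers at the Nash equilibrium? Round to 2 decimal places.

1254.60 dollars

For player j, contributing a unit is worthwhile iff 6.2 × (j's share) ≥ 1, i.e. iff j's share is at least 0.1613.
The shares above 0.1613 belong to Player 1, Player 2 and Player 9, contributing 51 each; the remaining 6 contribute 0. Total contributed: 153.
The group guarantee fund pays out 6.2 × 153 = 948.60 in total (split across the unequal shares, but the aggregate is all that matters for the group sum).
The 6 free-riders keep 51 each, adding 306. Group total = 306 + 948.60 = 1254.60.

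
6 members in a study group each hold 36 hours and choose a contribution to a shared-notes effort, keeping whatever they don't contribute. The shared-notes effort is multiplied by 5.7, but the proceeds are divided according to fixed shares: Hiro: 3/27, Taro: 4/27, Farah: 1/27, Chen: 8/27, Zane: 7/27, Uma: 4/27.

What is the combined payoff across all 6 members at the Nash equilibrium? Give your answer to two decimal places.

Each unit j contributes comes back to j as 5.7 × (j's share), so j prefers to contribute only if that share exceeds 1/5.7 = 0.1754; otherwise keeping the unit dominates.
Chen and Zane are above the threshold, contributing 36 each; the remaining 4 contribute 0. Total contributed: 72.
The shared-notes effort pays out 5.7 × 72 = 410.40 in total (split across the unequal shares, but the aggregate is all that matters for the group sum).
The 4 free-riders keep 36 each, adding 144. Group total = 144 + 410.40 = 554.40.

554.40 hours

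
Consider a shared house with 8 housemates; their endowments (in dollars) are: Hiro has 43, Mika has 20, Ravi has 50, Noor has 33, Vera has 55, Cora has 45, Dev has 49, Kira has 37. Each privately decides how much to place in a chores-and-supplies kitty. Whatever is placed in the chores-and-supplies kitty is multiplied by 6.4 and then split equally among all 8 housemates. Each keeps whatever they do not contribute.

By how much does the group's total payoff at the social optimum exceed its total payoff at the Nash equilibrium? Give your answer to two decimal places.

The private return per contributed unit is 6.4/8 = 0.8000 < 1 for every player regardless of endowment, so the Nash equilibrium is zero contribution and the group total is Σ E_j = 43 + 20 + 50 + 33 + 55 + 45 + 49 + 37 = 332.
Each contributed unit returns 6.400 to the group, so the social optimum is full contribution by everyone: group total = 6.400 × 332 = 2124.80.
Efficiency loss = (6.400 − 1) × 332 = 1792.80.

1792.80 dollars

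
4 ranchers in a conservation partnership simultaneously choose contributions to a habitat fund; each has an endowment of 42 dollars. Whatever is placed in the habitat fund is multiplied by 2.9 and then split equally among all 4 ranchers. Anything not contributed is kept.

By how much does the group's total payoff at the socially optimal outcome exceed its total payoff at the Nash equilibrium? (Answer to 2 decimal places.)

Each contributed unit returns 2.9/4 = 0.7250 to its contributor — below 1 — so contributing 0 is dominant for every player. At the Nash equilibrium everyone keeps their 42, and the group total is 4 × 42 = 168.
Each contributed unit returns 2.900 to the group as a whole (0.7250 to each of 4 players), which exceeds 1, so the social optimum is full contribution: group total = 2.900 × 168 = 487.20.
Efficiency loss = 487.20 − 168 = 319.20.

319.20 dollars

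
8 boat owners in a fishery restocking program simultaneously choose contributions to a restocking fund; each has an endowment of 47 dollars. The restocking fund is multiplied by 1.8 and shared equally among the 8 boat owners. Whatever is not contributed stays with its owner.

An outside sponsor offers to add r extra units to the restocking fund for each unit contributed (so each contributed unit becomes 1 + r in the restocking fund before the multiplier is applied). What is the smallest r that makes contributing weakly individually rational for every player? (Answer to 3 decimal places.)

3.444

With matching at rate r, one contributed unit becomes (1 + r) in the restocking fund and returns 1.8 × (1 + r) / 8 to the contributor.
Setting this equal to 1: 1 + r = 8/1.8 = 4.4444.
So the minimum matching rate is r = 4.4444 − 1 = 3.444.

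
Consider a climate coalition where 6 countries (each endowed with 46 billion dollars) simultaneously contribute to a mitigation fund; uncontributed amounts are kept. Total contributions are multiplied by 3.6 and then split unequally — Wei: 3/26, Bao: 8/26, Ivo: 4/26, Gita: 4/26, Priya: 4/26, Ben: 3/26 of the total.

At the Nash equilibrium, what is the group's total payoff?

For player j, contributing a unit is worthwhile iff 3.6 × (j's share) ≥ 1, i.e. iff j's share is at least 0.2778.
The only share above 0.2778 is Bao's 8/26, contributing 46; the remaining 5 contribute 0. Total contributed: 46.
The mitigation fund pays out 3.6 × 46 = 165.60 in total (split across the unequal shares, but the aggregate is all that matters for the group sum).
The 5 free-riders keep 46 each, adding 230. Group total = 230 + 165.60 = 395.60.

395.60 billion dollars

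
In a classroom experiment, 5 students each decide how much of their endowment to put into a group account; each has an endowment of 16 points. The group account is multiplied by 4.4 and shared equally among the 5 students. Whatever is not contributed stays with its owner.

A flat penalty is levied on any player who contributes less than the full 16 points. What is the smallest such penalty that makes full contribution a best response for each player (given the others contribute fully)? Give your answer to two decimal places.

1.92 points

Given the others contribute fully, the best deviation is to contribute 0 (any partial contribution still incurs the fine and gives up units whose private return 0.8800 is below 1).
Deviating from 16 to 0 saves 16 points but forfeits the deviator's share of the drop in the group account: 4.4/5 × 16 = 14.08.
So the deviation gain is 16 − 14.08 = 1.92, and the fine must be at least 1.92 points to wipe it out.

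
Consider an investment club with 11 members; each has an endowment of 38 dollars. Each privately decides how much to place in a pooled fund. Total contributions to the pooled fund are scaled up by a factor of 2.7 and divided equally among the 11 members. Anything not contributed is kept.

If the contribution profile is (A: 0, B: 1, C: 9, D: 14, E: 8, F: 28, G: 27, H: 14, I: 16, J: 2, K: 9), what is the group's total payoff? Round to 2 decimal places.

635.60 dollars

Total contributed: 0 + 1 + 9 + 14 + 8 + 28 + 27 + 14 + 16 + 2 + 9 = 128; total kept: 11 × 38 − 128 = 290.
The pooled fund pays out 2.7 × 128 = 345.60 in aggregate.
Group total = 290 + 345.60 = 635.60.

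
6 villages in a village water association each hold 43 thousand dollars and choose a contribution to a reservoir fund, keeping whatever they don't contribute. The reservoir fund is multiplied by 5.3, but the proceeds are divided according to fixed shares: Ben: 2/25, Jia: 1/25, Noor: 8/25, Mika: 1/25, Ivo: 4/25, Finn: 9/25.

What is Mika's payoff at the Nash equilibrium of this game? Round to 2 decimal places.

Each unit j contributes comes back to j as 5.3 × (j's share), so j prefers to contribute only if that share exceeds 1/5.3 = 0.1887; otherwise keeping the unit dominates.
The shares above 0.1887 belong to Noor and Finn, contributing 43 each; the remaining 4 contribute 0. Total contributed: 86.
Mika keeps 43 and receives 5.3 × 86 × 1/25 = 18.23 from the reservoir fund, for a payoff of 61.23.

61.23 thousand dollars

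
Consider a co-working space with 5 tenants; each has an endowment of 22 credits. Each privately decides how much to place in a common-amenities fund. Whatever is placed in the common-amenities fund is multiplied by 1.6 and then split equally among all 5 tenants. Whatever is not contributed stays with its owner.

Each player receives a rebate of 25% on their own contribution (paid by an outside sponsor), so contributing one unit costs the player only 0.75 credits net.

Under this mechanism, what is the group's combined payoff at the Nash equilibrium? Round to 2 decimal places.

110.00 credits

With the mechanism, a contributed unit returns (1.6/5) / 0.75 = 0.4267 per unit of net cost — still below 1 — so contributing 0 remains dominant for every player.
Everyone keeps their endowment and the group total is 5 × 22 = 110.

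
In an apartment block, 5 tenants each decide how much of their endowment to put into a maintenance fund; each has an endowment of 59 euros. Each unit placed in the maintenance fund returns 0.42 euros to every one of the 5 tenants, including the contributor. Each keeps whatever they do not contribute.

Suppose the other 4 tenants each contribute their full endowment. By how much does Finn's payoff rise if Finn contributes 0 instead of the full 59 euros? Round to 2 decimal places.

Switching from a contribution of 59 to 0 lets Finn keep an extra 59 euros, but lowers the maintenance fund by 59, which costs Finn their own share of that drop: 0.42 × 59 = 24.78.
Net gain = 59 − 24.78 = 34.22. The private return per contributed unit (0.42) is below 1, so free-riding is indeed the best response regardless of what the others do.

34.22 euros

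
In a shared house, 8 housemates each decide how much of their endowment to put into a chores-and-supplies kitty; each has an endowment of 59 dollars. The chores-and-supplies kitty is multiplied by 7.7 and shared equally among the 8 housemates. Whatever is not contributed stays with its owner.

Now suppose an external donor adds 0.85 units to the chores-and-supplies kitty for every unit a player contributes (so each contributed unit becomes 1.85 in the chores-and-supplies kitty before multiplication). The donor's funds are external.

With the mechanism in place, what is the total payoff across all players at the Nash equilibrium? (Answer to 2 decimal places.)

The effective private return per unit is now 7.7 × 1.85 / 8 = 1.7806 > 1, so every player's dominant strategy flips to full contribution.
At the Nash equilibrium everyone contributes 59. Group total payoff = 7.7 × 1.85 × 472 = 6723.64.

6723.64 dollars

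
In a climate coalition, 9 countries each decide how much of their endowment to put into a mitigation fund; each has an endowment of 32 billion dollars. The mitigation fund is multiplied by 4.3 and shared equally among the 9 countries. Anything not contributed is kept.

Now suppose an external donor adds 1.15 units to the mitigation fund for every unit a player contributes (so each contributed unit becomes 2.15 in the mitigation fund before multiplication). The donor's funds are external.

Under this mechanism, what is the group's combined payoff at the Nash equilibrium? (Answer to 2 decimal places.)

2662.56 billion dollars

Under the mechanism each unit contributed yields 4.3 × 2.15 / 9 = 1.0272 back to its contributor per unit of net cost, which exceeds 1, making full contribution the dominant choice for everyone.
At the Nash equilibrium everyone contributes 32. Group total payoff = 4.3 × 2.15 × 288 = 2662.56.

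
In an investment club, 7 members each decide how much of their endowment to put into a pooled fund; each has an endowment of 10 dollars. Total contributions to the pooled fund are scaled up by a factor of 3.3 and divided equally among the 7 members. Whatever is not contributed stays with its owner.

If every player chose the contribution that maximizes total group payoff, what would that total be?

231.00 dollars

Each contributed unit returns 3.300 to the group as a whole (0.4714 to each of 7 players), which exceeds 1, so the social optimum is full contribution: group total = 3.300 × 70 = 231.00.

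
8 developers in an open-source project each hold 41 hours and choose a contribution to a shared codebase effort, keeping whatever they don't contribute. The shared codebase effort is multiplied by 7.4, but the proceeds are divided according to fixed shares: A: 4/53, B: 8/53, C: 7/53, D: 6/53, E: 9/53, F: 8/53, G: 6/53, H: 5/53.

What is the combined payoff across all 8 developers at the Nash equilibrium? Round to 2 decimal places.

1115.20 hours

For player j, contributing a unit is worthwhile iff 7.4 × (j's share) ≥ 1, i.e. iff j's share is at least 0.1351.
The shares above 0.1351 belong to B, E and F, contributing 41 each; the remaining 5 contribute 0. Total contributed: 123.
The shared codebase effort pays out 7.4 × 123 = 910.20 in total (split across the unequal shares, but the aggregate is all that matters for the group sum).
The 5 free-riders keep 41 each, adding 205. Group total = 205 + 910.20 = 1115.20.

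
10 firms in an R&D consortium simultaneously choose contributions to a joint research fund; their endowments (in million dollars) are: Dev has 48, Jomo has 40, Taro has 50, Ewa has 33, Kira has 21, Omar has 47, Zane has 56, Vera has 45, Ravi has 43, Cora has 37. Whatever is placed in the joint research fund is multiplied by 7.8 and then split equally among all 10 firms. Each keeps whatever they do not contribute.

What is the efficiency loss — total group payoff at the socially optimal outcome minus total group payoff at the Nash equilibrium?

2856.00 million dollars

The private return per contributed unit is 7.8/10 = 0.7800 < 1 for every player regardless of endowment, so the Nash equilibrium is zero contribution and the group total is Σ E_j = 48 + 40 + 50 + 33 + 21 + 47 + 56 + 45 + 43 + 37 = 420.
Each contributed unit returns 7.800 to the group, so the social optimum is full contribution by everyone: group total = 7.800 × 420 = 3276.00.
Efficiency loss = (7.800 − 1) × 420 = 2856.00.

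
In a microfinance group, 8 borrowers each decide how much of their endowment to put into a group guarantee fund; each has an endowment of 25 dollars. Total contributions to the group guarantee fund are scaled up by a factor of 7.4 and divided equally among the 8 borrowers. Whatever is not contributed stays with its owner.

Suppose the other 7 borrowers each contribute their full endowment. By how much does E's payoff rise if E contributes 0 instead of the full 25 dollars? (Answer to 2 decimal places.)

1.88 dollars

Switching from a contribution of 25 to 0 lets E keep an extra 25 dollars, but lowers the group guarantee fund by 25, which costs E their own share of that drop: 7.4/8 × 25 = 23.12.
Net gain = 25 − 23.12 = 1.88. The private return per contributed unit (0.9250) is below 1, so free-riding is indeed the best response regardless of what the others do.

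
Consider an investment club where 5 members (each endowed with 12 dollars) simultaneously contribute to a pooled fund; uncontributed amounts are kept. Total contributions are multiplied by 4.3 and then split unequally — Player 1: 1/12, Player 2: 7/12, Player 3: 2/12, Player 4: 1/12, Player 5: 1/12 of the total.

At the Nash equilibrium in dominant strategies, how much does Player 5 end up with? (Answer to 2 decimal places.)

A player with share s gets back 4.3·s per unit contributed, so full contribution is dominant for anyone with s > 1/4.3 = 0.2326 and zero contribution is dominant for anyone below.
Player 2 alone (share 7/12) is above the threshold, contributing 12; the remaining 4 contribute 0. Total contributed: 12.
Player 5 keeps 12 and receives 4.3 × 12 × 1/12 = 4.30 from the pooled fund, for a payoff of 16.30.

16.30 dollars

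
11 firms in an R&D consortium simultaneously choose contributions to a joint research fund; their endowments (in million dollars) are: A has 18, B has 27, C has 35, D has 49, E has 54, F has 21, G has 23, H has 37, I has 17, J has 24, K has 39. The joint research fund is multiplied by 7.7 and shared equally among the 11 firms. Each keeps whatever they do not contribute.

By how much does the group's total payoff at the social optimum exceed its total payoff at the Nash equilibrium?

The private return per contributed unit is 7.7/11 = 0.7000 < 1 for every player regardless of endowment, so the Nash equilibrium is zero contribution and the group total is Σ E_j = 18 + 27 + 35 + 49 + 54 + 21 + 23 + 37 + 17 + 24 + 39 = 344.
Each contributed unit returns 7.700 to the group, so the social optimum is full contribution by everyone: group total = 7.700 × 344 = 2648.80.
Efficiency loss = (7.700 − 1) × 344 = 2304.80.

2304.80 million dollars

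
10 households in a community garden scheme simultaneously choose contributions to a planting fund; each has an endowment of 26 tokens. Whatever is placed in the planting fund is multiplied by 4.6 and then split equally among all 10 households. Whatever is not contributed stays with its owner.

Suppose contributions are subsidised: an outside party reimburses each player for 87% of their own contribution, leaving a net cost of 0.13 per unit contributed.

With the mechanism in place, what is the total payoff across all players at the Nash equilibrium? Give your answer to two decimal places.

1422.20 tokens

With the mechanism, a contributed unit returns (4.6/10) / 0.13 = 3.5385 per unit of net cost to the contributor — now above 1 — so contributing fully is weakly dominant for every player.
So the Nash equilibrium is full contribution by all 10; the group earns 10 × (26 × 0.87 + 4.6 × 26) = 1422.20.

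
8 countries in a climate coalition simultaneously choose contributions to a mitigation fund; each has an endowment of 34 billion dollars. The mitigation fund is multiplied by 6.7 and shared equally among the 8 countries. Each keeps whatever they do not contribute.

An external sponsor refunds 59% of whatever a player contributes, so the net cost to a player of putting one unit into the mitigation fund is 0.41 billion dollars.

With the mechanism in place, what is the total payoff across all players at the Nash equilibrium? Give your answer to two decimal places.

1982.88 billion dollars

Under the mechanism each unit contributed yields (6.7/8) / 0.41 = 2.0427 back to its contributor per unit of net cost, which exceeds 1, making full contribution the dominant choice for everyone.
At the Nash equilibrium everyone contributes 34. Group total payoff = 8 × (34 × 0.59 + 6.7 × 34) = 1982.88.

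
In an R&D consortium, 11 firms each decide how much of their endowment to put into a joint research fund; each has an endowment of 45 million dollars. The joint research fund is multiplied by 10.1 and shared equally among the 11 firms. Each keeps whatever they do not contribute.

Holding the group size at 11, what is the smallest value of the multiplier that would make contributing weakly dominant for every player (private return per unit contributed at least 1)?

11

A contributed unit returns (multiplier)/11 to its contributor.
This reaches 1 exactly when the multiplier is 11.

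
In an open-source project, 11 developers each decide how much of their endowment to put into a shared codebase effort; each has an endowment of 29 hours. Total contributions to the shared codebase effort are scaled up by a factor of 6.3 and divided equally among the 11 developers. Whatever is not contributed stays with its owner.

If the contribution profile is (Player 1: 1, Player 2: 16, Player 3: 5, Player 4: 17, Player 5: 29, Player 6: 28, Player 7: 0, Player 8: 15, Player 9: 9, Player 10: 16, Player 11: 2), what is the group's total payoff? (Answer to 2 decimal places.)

Total contributed: 1 + 16 + 5 + 17 + 29 + 28 + 0 + 15 + 9 + 16 + 2 = 138; total kept: 11 × 29 − 138 = 181.
The shared codebase effort pays out 6.3 × 138 = 869.40 in aggregate.
Group total = 181 + 869.40 = 1050.40.

1050.40 hours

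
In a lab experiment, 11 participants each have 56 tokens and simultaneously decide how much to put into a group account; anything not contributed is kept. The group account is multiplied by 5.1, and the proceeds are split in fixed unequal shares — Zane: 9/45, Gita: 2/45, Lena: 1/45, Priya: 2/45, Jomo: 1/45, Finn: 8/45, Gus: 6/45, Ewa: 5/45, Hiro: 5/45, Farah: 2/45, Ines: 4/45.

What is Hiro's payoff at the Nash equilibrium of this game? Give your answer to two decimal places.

87.73 tokens

Each unit j contributes comes back to j as 5.1 × (j's share), so j prefers to contribute only if that share exceeds 1/5.1 = 0.1961; otherwise keeping the unit dominates.
Zane alone (share 9/45) is above the threshold, contributing 56; the remaining 10 contribute 0. Total contributed: 56.
Hiro keeps 56 and receives 5.1 × 56 × 5/45 = 31.73 from the group account, for a payoff of 87.73.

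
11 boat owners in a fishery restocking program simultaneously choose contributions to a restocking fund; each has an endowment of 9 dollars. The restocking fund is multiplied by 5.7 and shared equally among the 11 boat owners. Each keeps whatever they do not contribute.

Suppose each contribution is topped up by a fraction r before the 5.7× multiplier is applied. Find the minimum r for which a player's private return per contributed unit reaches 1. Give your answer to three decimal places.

With matching at rate r, one contributed unit becomes (1 + r) in the restocking fund and returns 5.7 × (1 + r) / 11 to the contributor.
Setting this equal to 1: 1 + r = 11/5.7 = 1.9298.
So the minimum matching rate is r = 1.9298 − 1 = 0.930.

0.930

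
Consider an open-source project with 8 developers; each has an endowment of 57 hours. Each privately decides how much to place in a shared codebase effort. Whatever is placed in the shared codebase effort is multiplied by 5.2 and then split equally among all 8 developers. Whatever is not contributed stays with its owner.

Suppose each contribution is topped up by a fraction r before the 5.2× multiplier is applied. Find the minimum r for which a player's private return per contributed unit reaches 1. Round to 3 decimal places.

With matching at rate r, one contributed unit becomes (1 + r) in the shared codebase effort and returns 5.2 × (1 + r) / 8 to the contributor.
Setting this equal to 1: 1 + r = 8/5.2 = 1.5385.
So the minimum matching rate is r = 1.5385 − 1 = 0.538.

0.538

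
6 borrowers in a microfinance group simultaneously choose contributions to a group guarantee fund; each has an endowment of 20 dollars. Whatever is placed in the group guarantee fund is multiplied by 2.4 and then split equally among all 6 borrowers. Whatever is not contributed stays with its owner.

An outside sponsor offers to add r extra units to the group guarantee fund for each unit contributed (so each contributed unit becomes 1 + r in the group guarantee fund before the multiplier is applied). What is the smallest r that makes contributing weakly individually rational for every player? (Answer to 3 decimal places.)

1.500

With matching at rate r, one contributed unit becomes (1 + r) in the group guarantee fund and returns 2.4 × (1 + r) / 6 to the contributor.
Setting this equal to 1: 1 + r = 6/2.4 = 2.5000.
So the minimum matching rate is r = 2.5000 − 1 = 1.500.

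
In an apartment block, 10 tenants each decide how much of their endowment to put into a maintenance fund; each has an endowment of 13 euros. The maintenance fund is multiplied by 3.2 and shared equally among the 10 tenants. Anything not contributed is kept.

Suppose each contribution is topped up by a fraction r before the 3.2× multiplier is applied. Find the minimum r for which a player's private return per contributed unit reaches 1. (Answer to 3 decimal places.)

2.125

With matching at rate r, one contributed unit becomes (1 + r) in the maintenance fund and returns 3.2 × (1 + r) / 10 to the contributor.
Setting this equal to 1: 1 + r = 10/3.2 = 3.1250.
So the minimum matching rate is r = 3.1250 − 1 = 2.125.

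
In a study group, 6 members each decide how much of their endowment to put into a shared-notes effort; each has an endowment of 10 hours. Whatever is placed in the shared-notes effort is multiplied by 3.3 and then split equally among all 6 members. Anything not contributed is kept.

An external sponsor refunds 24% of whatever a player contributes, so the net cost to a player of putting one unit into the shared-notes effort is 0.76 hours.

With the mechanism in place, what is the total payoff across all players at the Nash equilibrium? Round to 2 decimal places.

60.00 hours

Even with the mechanism, each unit contributed returns only (3.3/6) / 0.76 = 0.7237 per unit of net cost, so contributing nothing is still dominant.
Everyone keeps their endowment and the group total is 6 × 10 = 60.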